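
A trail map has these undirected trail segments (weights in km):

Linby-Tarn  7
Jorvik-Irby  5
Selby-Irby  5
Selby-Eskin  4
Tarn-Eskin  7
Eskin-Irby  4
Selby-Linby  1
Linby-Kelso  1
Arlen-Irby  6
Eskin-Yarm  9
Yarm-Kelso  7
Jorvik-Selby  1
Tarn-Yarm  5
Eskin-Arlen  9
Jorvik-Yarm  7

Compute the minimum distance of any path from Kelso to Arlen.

13 km

Enumerating some paths:
Kelso → Linby → Selby → Irby → Arlen: 1+1+5+6 = 13
Kelso → Linby → Selby → Jorvik → Irby → Arlen: 1+1+1+5+6 = 14
Cheapest is Kelso → Linby → Selby → Irby → Arlen at 13 km.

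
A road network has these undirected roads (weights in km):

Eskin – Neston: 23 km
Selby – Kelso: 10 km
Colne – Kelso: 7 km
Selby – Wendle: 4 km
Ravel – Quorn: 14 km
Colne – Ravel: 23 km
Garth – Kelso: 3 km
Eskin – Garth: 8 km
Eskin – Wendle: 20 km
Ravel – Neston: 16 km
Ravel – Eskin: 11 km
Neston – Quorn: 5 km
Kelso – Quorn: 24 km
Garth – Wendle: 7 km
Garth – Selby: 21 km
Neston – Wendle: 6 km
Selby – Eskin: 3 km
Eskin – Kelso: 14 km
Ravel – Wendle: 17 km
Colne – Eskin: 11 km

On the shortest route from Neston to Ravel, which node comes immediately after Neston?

Ravel

Compare a few routes:
Neston → Ravel: 16 = 16
Neston → Quorn → Ravel: 5+14 = 19
The minimum is 16 km via Neston → Ravel.
So from Neston the first move is to Ravel.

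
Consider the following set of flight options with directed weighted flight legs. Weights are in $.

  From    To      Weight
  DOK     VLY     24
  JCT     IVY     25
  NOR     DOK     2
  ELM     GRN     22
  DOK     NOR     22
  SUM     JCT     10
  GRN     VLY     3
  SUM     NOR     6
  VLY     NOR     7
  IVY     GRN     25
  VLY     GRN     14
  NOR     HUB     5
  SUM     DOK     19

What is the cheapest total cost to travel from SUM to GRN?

$46

Enumerating some paths:
SUM → NOR → DOK → VLY → GRN: 6+2+24+14 = 46
SUM → DOK → VLY → GRN: 19+24+14 = 57
The minimum is $46 via SUM → NOR → DOK → VLY → GRN.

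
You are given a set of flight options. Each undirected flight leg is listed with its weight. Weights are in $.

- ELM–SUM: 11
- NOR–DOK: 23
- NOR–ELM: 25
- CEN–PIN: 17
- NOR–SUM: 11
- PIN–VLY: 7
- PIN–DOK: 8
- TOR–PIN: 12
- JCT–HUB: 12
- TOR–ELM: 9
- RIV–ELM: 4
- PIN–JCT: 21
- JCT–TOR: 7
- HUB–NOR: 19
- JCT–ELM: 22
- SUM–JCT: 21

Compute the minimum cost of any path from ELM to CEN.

$38

Shortest distances from ELM:
ELM: 0
RIV: 4  (via ELM)
TOR: 9  (via ELM)
SUM: 11  (via ELM)
JCT: 16  (via TOR)
PIN: 21  (via TOR)
NOR: 22  (via SUM)
VLY: 28  (via PIN)
HUB: 28  (via JCT)
DOK: 29  (via PIN)
CEN: 38  (via PIN)
Shortest route: ELM → TOR → PIN → CEN = $38.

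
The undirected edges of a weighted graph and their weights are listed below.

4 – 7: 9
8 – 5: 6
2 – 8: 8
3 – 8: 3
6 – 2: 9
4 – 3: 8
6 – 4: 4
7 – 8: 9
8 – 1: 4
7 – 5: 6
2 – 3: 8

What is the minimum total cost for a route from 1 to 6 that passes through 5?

29

Shortest 1→5: 1–8–5 = 10
Shortest 5→6: 5–7–4–6 = 19
Total via 5: 10 + 19 = 29.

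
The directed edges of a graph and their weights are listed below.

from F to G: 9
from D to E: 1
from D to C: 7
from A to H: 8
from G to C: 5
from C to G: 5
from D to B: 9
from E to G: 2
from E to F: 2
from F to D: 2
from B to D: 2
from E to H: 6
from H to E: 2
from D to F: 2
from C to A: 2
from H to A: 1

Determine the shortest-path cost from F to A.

10

Compare a few routes:
F–D–C–A: 2+7+2 = 11
F–D–E–G–C–A: 2+1+2+5+2 = 12
F–D–E–H–A: 2+1+6+1 = 10
Cheapest is F–D–E–H–A at 10.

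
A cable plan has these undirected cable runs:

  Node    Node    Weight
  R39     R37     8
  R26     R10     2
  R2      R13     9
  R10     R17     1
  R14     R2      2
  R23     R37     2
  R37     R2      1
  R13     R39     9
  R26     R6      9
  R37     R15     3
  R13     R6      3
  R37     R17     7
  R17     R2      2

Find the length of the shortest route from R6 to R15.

Shortest distances from R6:
R6: 0
R13: 3  (via R6)
R26: 9  (via R6)
R10: 11  (via R26)
R39: 12  (via R13)
R2: 12  (via R13)
R17: 12  (via R10)
R37: 13  (via R2)
R14: 14  (via R2)
R23: 15  (via R37)
R15: 16  (via R37)
Shortest route: R6–R13–R2–R37–R15 = 16.

16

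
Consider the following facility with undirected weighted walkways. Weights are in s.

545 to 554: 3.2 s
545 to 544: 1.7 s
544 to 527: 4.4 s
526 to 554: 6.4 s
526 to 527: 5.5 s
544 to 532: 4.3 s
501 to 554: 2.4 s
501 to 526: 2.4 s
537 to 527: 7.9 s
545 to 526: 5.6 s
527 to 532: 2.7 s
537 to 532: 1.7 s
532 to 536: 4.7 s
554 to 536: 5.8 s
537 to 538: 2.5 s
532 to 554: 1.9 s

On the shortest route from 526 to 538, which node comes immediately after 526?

501

Candidate routes:
526 → 554 → 532 → 537 → 538: 6.4+1.9+1.7+2.5 = 12.5
526 → 527 → 532 → 537 → 538: 5.5+2.7+1.7+2.5 = 12.4
526 → 501 → 554 → 532 → 537 → 538: 2.4+2.4+1.9+1.7+2.5 = 10.9
Cheapest is 526 → 501 → 554 → 532 → 537 → 538 at 10.9 s.
So from 526 the first move is to 501.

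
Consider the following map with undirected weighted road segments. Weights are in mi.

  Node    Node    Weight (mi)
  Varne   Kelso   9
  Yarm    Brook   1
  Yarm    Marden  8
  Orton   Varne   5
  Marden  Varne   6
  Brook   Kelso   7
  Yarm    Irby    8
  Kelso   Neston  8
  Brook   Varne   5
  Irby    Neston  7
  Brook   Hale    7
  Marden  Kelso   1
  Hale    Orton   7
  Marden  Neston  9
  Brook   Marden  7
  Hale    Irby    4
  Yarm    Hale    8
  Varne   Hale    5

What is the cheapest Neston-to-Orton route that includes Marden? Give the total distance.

Best Neston to Marden: Neston → Marden costing 9
Shortest Marden→Orton: Marden → Varne → Orton = 11
Total via Marden: 9 + 11 = 20 mi.

20 mi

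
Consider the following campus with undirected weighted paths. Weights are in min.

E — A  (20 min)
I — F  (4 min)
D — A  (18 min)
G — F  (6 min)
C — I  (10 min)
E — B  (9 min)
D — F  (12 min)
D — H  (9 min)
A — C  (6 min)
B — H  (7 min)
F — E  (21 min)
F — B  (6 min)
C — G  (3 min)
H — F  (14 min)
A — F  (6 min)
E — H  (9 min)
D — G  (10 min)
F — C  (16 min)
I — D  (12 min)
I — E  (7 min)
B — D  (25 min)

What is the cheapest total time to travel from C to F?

9 min

Settle nodes by increasing distance from C:
C: 0
G: 3  (via C)
A: 6  (via C)
F: 9  (via G)
Shortest route: C → G → F = 9 min.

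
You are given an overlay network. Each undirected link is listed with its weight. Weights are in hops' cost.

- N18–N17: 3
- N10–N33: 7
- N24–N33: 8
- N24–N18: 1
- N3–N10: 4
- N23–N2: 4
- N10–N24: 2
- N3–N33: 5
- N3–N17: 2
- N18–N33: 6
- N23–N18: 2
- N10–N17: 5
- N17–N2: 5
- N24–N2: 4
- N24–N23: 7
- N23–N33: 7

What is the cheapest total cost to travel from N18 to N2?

5 hops' cost

Shortest distances from N18:
N18: 0
N24: 1  (via N18)
N23: 2  (via N18)
N17: 3  (via N18)
N10: 3  (via N24)
N2: 5  (via N24)
Shortest route: N18 → N24 → N2 = 5 hops' cost.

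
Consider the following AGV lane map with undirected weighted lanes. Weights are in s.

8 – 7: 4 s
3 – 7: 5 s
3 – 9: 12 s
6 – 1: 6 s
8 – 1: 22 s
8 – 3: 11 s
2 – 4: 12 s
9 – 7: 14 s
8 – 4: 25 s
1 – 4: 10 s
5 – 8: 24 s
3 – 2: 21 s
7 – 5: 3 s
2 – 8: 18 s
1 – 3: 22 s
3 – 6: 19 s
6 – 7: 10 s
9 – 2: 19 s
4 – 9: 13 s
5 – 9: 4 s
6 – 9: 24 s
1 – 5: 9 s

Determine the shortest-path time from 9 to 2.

19 s

Settle nodes by increasing distance from 9:
9: 0
5: 4  (via 9)
7: 7  (via 5)
8: 11  (via 7)
3: 12  (via 9)
1: 13  (via 5)
4: 13  (via 9)
6: 17  (via 7)
2: 19  (via 9)
Shortest route: 9 → 2 = 19 s.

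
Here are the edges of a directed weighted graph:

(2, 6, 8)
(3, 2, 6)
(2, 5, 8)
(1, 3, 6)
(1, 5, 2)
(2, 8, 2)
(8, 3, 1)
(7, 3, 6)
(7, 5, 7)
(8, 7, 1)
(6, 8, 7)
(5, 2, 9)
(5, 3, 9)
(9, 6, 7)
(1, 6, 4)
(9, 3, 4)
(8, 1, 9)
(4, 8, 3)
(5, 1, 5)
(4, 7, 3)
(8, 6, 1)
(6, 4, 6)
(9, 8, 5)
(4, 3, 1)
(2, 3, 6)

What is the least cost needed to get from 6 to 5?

Compare a few routes:
6 - 8 - 1 - 5: 7+9+2 = 18
6 - 4 - 7 - 5: 6+3+7 = 16
6 - 4 - 8 - 7 - 5: 6+3+1+7 = 17
6 - 8 - 7 - 5: 7+1+7 = 15
Cheapest is 6 - 8 - 7 - 5 at 15.

15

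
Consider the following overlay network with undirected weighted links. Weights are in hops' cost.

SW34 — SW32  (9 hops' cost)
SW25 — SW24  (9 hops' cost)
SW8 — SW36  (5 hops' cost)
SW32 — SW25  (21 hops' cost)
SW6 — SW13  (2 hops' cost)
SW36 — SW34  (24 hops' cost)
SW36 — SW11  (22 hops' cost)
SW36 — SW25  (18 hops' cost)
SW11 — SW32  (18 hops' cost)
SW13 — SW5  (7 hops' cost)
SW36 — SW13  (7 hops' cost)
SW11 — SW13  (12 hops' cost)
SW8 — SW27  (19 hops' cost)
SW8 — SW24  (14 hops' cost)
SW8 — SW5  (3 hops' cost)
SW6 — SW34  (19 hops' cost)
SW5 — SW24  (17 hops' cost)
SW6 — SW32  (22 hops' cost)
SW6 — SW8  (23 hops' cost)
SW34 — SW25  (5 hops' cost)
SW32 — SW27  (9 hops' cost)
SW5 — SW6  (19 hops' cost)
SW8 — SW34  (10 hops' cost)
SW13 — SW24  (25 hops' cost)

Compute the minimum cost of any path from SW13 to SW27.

29 hops' cost

Shortest distances from SW13:
SW13: 0
SW6: 2  (via SW13)
SW36: 7  (via SW13)
SW5: 7  (via SW13)
SW8: 10  (via SW5)
SW11: 12  (via SW13)
SW34: 20  (via SW8)
SW24: 24  (via SW5)
SW32: 24  (via SW6)
SW25: 25  (via SW36)
SW27: 29  (via SW8)
Shortest route: SW13 → SW5 → SW8 → SW27 = 29 hops' cost.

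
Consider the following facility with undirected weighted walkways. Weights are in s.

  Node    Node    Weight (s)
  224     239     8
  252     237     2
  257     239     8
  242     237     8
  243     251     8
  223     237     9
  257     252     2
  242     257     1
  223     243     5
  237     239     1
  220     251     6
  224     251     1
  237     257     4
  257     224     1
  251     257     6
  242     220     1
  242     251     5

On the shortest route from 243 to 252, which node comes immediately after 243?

251

Compare a few routes:
243 - 251 - 224 - 257 - 252: 8+1+1+2 = 12
243 - 251 - 257 - 252: 8+6+2 = 16
243 - 223 - 237 - 252: 5+9+2 = 16
Cheapest is 243 - 251 - 224 - 257 - 252 at 12 s.
So from 243 the first move is to 251.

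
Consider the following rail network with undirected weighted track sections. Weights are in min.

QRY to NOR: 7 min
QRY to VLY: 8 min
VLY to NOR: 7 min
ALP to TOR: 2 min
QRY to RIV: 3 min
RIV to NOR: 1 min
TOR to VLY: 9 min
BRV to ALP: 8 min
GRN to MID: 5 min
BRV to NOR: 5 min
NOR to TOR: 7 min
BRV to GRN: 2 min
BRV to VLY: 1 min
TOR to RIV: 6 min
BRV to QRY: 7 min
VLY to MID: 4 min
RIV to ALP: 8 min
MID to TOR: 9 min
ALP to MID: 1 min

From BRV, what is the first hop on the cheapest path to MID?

VLY

Enumerating some paths:
BRV - VLY - MID: 1+4 = 5
BRV - GRN - MID: 2+5 = 7
Cheapest is BRV - VLY - MID at 5 min.
So from BRV the first move is to VLY.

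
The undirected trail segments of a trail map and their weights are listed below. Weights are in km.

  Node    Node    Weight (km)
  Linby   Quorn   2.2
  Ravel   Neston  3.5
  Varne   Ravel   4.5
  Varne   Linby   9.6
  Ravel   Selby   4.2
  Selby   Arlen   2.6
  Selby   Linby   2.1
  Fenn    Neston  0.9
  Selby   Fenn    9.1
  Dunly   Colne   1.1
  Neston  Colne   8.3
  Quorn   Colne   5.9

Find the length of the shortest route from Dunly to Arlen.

13.9 km

Running Dijkstra from Dunly:
Dunly: 0
Colne: 1.1  (via Dunly)
Quorn: 7  (via Colne)
Linby: 9.2  (via Quorn)
Neston: 9.4  (via Colne)
Fenn: 10.3  (via Neston)
Selby: 11.3  (via Linby)
Ravel: 12.9  (via Neston)
Arlen: 13.9  (via Selby)
Shortest route: Dunly–Colne–Quorn–Linby–Selby–Arlen = 13.9 km.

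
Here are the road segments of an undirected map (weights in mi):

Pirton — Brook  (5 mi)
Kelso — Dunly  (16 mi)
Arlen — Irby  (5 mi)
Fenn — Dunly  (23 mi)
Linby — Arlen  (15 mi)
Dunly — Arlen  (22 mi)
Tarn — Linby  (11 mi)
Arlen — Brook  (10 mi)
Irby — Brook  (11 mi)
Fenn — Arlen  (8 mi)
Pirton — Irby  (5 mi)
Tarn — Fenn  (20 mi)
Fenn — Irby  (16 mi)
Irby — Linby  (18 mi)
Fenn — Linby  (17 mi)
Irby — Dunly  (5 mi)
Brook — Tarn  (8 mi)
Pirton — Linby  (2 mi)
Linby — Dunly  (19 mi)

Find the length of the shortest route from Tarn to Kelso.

39 mi

Enumerating some paths:
Tarn–Brook–Irby–Dunly–Kelso: 8+11+5+16 = 40
Tarn–Brook–Pirton–Irby–Dunly–Kelso: 8+5+5+5+16 = 39
Cheapest is Tarn–Brook–Pirton–Irby–Dunly–Kelso at 39 mi.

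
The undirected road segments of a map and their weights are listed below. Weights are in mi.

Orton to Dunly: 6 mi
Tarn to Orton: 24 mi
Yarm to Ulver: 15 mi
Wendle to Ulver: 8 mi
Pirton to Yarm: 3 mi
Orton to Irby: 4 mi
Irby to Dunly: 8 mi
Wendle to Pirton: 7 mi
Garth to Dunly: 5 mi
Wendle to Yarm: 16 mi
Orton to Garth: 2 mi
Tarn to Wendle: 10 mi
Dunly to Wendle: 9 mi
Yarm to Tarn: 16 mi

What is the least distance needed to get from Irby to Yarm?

Enumerating some paths:
Irby–Orton–Dunly–Wendle–Pirton–Yarm: 4+6+9+7+3 = 29
Irby–Orton–Garth–Dunly–Wendle–Pirton–Yarm: 4+2+5+9+7+3 = 30
Irby–Dunly–Wendle–Pirton–Yarm: 8+9+7+3 = 27
The minimum is 27 mi via Irby–Dunly–Wendle–Pirton–Yarm.

27 mi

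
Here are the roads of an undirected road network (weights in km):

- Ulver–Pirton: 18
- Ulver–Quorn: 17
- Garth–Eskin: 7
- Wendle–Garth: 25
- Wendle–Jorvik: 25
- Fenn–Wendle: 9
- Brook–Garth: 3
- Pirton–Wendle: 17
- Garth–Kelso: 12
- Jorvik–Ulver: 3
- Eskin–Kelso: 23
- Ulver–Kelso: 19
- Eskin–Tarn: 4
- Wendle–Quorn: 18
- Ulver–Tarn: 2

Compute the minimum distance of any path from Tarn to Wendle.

30 km

Running Dijkstra from Tarn:
Tarn: 0
Ulver: 2  (via Tarn)
Eskin: 4  (via Tarn)
Jorvik: 5  (via Ulver)
Garth: 11  (via Eskin)
Brook: 14  (via Garth)
Quorn: 19  (via Ulver)
Pirton: 20  (via Ulver)
Kelso: 21  (via Ulver)
Wendle: 30  (via Jorvik)
Shortest route: Tarn–Ulver–Jorvik–Wendle = 30 km.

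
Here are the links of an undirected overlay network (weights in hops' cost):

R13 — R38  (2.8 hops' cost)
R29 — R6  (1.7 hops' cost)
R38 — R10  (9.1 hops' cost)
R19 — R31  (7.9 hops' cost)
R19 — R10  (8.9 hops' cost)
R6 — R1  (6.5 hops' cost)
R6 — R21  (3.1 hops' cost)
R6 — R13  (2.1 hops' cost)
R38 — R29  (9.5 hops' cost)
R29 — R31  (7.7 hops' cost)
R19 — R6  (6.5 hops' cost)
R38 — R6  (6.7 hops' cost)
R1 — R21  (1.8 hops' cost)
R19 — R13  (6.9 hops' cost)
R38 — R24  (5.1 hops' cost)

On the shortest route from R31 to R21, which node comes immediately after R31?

R29

Compare a few routes:
R31 - R19 - R6 - R21: 7.9+6.5+3.1 = 17.5
R31 - R29 - R6 - R21: 7.7+1.7+3.1 = 12.5
Cheapest is R31 - R29 - R6 - R21 at 12.5 hops' cost.
So from R31 the first move is to R29.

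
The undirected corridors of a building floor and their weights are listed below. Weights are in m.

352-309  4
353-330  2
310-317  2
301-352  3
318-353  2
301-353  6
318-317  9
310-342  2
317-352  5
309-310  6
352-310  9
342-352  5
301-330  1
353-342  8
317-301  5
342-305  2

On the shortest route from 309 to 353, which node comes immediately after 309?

352

Compare a few routes:
309–310–342–353: 6+2+8 = 16
309–352–301–330–353: 4+3+1+2 = 10
309–352–301–353: 4+3+6 = 13
309–310–317–301–330–353: 6+2+5+1+2 = 16
The minimum is 10 m via 309–352–301–330–353.
So from 309 the first move is to 352.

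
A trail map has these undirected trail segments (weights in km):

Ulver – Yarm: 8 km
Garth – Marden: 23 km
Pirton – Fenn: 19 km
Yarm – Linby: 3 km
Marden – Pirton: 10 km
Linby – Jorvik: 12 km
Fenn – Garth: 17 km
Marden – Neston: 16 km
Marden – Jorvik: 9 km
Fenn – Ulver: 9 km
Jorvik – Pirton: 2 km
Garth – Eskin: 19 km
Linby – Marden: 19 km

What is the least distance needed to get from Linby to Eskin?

56 km

Enumerating some paths:
Linby → Jorvik → Marden → Garth → Eskin: 12+9+23+19 = 63
Linby → Jorvik → Pirton → Marden → Garth → Eskin: 12+2+10+23+19 = 66
Linby → Yarm → Ulver → Fenn → Garth → Eskin: 3+8+9+17+19 = 56
Linby → Marden → Garth → Eskin: 19+23+19 = 61
Cheapest is Linby → Yarm → Ulver → Fenn → Garth → Eskin at 56 km.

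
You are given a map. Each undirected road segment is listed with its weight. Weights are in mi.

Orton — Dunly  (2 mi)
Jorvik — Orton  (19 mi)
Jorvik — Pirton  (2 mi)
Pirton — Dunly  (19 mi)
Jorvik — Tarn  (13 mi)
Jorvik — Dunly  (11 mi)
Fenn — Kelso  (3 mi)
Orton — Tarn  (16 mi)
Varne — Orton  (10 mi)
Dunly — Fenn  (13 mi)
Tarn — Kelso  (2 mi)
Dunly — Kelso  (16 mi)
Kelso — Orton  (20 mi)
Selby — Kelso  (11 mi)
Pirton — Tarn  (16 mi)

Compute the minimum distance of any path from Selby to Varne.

39 mi

Compare a few routes:
Selby → Kelso → Tarn → Jorvik → Dunly → Orton → Varne: 11+2+13+11+2+10 = 49
Selby → Kelso → Orton → Varne: 11+20+10 = 41
Selby → Kelso → Tarn → Orton → Varne: 11+2+16+10 = 39
Cheapest is Selby → Kelso → Tarn → Orton → Varne at 39 mi.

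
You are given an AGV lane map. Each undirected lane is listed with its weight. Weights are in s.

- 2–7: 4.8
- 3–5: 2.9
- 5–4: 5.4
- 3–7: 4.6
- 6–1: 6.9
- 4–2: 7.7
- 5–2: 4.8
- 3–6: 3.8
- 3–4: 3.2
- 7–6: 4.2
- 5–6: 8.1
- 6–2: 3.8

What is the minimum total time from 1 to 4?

13.9 s

Enumerating some paths:
1–6–3–4: 6.9+3.8+3.2 = 13.9
1–6–2–4: 6.9+3.8+7.7 = 18.4
1–6–7–3–4: 6.9+4.2+4.6+3.2 = 18.9
1–6–3–5–4: 6.9+3.8+2.9+5.4 = 19
The minimum is 13.9 s via 1–6–3–4.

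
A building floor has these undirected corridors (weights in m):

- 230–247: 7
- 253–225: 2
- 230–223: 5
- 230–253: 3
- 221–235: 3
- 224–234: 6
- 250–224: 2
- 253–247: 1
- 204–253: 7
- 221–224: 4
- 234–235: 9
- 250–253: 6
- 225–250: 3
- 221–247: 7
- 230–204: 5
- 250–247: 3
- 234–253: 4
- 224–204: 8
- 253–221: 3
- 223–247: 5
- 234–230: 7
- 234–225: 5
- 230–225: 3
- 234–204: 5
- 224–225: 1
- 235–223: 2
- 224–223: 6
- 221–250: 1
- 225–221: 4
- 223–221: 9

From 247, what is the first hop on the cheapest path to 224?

253

Compare a few routes:
247–250–224: 3+2 = 5
247–253–221–250–224: 1+3+1+2 = 7
247–250–225–224: 3+3+1 = 7
247–253–225–224: 1+2+1 = 4
The minimum is 4 m via 247–253–225–224.
So from 247 the first move is to 253.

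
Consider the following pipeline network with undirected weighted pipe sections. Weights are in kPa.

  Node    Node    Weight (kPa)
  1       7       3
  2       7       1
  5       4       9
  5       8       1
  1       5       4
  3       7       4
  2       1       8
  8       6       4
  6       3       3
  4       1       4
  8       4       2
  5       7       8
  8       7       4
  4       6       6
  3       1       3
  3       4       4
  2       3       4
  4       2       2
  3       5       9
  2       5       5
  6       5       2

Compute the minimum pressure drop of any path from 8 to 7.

4 kPa

Enumerating some paths:
8 → 7: 4 = 4
8 → 4 → 2 → 7: 2+2+1 = 5
8 → 5 → 2 → 7: 1+5+1 = 7
The minimum is 4 kPa via 8 → 7.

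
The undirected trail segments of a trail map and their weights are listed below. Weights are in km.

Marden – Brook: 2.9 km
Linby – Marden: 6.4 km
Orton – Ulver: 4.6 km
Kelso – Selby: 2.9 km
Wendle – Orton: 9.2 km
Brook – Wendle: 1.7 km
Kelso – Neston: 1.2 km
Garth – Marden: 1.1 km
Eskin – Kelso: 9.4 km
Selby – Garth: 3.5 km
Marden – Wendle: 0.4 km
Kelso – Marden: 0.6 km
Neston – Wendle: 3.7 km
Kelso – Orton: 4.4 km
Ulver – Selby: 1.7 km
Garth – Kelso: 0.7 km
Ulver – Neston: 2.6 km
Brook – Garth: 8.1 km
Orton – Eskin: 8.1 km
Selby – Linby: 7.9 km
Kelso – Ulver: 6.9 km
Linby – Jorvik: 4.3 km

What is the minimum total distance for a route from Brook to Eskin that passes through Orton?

15.2 km

Shortest Brook→Orton: Brook → Wendle → Marden → Kelso → Orton = 7.1
Shortest Orton→Eskin: Orton → Eskin = 8.1
Total via Orton: 7.1 + 8.1 = 15.2 km.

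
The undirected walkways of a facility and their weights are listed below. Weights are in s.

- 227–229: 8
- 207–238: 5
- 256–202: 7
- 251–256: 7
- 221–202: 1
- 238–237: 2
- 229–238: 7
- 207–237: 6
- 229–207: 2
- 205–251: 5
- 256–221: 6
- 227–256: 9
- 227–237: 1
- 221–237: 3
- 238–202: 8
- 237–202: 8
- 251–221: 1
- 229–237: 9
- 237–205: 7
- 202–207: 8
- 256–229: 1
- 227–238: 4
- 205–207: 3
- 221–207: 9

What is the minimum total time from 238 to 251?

6 s

Running Dijkstra from 238:
238: 0
237: 2  (via 238)
227: 3  (via 237)
221: 5  (via 237)
207: 5  (via 238)
251: 6  (via 221)
Shortest route: 238–237–221–251 = 6 s.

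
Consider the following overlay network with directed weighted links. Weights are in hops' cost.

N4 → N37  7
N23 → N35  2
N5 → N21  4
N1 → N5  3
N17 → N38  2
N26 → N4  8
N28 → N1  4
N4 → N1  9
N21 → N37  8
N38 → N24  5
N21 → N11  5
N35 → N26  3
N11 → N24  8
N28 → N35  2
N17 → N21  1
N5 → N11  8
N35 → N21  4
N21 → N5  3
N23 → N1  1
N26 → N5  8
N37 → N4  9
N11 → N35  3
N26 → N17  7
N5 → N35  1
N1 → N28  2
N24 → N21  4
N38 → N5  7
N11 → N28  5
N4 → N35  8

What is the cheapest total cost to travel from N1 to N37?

Shortest distances from N1:
N1: 0
N28: 2  (via N1)
N5: 3  (via N1)
N35: 4  (via N28)
N21: 7  (via N5)
N26: 7  (via N35)
N11: 11  (via N5)
N17: 14  (via N26)
N37: 15  (via N21)
Shortest route: N1 → N5 → N21 → N37 = 15 hops' cost.

15 hops' cost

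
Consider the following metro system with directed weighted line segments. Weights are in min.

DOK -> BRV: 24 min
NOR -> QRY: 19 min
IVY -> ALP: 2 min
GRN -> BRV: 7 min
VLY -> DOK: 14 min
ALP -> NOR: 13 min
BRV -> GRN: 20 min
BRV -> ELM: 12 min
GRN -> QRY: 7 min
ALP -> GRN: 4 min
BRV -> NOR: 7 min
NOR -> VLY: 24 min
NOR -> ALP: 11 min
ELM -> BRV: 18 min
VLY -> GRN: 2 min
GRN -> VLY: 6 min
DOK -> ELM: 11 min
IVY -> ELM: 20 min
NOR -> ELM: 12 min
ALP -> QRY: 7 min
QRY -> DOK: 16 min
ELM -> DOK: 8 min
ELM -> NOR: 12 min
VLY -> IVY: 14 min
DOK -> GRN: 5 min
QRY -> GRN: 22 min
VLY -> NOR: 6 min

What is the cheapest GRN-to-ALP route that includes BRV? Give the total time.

Best GRN to BRV: GRN–BRV costing 7
Best BRV to ALP: BRV–NOR–ALP costing 18
Total via BRV: 7 + 18 = 25 min.

25 min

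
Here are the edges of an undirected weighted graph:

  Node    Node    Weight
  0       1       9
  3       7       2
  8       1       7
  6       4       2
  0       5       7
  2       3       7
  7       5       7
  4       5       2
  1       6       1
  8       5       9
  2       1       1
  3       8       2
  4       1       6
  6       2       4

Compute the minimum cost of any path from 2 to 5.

Settle nodes by increasing distance from 2:
2: 0
1: 1  (via 2)
6: 2  (via 1)
4: 4  (via 6)
5: 6  (via 4)
Shortest route: 2–1–6–4–5 = 6.

6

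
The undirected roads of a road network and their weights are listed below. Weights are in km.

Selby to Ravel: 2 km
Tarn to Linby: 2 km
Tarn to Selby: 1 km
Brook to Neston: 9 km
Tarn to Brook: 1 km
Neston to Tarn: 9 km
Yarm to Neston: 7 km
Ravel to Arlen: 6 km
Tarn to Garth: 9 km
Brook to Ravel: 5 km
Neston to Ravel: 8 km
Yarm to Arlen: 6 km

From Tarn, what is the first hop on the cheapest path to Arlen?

Selby

Candidate routes:
Tarn - Selby - Ravel - Arlen: 1+2+6 = 9
Tarn - Brook - Ravel - Arlen: 1+5+6 = 12
The minimum is 9 km via Tarn - Selby - Ravel - Arlen.
So from Tarn the first move is to Selby.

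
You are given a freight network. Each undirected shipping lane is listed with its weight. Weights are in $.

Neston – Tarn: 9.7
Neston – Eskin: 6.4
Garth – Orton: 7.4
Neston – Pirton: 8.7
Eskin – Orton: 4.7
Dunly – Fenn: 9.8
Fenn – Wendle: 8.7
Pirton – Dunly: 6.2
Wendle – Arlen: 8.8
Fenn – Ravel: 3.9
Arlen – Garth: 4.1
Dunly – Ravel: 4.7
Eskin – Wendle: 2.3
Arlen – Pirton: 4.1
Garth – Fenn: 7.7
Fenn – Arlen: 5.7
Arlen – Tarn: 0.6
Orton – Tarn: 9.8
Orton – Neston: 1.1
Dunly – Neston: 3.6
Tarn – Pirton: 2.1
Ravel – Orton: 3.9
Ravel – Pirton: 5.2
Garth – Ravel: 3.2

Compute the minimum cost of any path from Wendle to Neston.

Candidate routes:
Wendle–Eskin–Orton–Neston: 2.3+4.7+1.1 = 8.1
Wendle–Eskin–Neston: 2.3+6.4 = 8.7
Cheapest is Wendle–Eskin–Orton–Neston at $8.1.

$8.1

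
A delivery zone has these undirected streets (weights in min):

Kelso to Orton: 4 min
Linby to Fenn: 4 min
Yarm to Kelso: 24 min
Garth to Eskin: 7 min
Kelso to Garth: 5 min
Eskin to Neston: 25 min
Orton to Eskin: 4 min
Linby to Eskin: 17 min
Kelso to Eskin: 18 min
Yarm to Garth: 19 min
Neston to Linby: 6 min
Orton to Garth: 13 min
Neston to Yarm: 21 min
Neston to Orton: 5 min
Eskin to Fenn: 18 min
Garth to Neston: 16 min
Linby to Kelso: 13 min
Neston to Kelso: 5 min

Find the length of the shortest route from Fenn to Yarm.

31 min

Settle nodes by increasing distance from Fenn:
Fenn: 0
Linby: 4  (via Fenn)
Neston: 10  (via Linby)
Kelso: 15  (via Neston)
Orton: 15  (via Neston)
Eskin: 18  (via Fenn)
Garth: 20  (via Kelso)
Yarm: 31  (via Neston)
Shortest route: Fenn → Linby → Neston → Yarm = 31 min.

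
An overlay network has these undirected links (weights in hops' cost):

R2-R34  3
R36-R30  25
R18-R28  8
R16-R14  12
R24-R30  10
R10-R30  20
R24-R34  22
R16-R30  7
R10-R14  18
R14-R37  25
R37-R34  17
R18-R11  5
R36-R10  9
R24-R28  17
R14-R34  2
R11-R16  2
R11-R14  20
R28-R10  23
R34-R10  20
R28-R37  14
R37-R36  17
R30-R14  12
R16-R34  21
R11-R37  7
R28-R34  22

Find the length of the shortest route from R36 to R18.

29 hops' cost

Compare a few routes:
R36 → R30 → R16 → R11 → R18: 25+7+2+5 = 39
R36 → R10 → R28 → R18: 9+23+8 = 40
R36 → R37 → R11 → R18: 17+7+5 = 29
R36 → R37 → R28 → R18: 17+14+8 = 39
The minimum is 29 hops' cost via R36 → R37 → R11 → R18.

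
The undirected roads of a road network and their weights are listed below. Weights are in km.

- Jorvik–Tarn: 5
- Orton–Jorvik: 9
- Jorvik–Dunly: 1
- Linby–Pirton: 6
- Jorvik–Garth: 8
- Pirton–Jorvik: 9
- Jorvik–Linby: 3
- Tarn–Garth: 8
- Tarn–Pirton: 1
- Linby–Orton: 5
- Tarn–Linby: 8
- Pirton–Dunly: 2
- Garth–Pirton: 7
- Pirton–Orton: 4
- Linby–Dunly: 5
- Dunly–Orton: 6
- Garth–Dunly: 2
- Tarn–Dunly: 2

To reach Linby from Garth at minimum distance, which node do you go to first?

Dunly

Compare a few routes:
Garth → Dunly → Linby: 2+5 = 7
Garth → Dunly → Pirton → Linby: 2+2+6 = 10
Garth → Dunly → Jorvik → Linby: 2+1+3 = 6
Cheapest is Garth → Dunly → Jorvik → Linby at 6 km.
So from Garth the first move is to Dunly.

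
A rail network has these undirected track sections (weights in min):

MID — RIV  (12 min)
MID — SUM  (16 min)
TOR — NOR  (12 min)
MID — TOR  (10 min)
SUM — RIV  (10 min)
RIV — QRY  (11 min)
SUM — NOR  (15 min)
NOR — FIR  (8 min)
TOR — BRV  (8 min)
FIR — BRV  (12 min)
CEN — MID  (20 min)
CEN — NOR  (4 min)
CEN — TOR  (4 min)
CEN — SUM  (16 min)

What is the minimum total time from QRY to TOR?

Running Dijkstra from QRY:
QRY: 0
RIV: 11  (via QRY)
SUM: 21  (via RIV)
MID: 23  (via RIV)
TOR: 33  (via MID)
Shortest route: QRY–RIV–MID–TOR = 33 min.

33 min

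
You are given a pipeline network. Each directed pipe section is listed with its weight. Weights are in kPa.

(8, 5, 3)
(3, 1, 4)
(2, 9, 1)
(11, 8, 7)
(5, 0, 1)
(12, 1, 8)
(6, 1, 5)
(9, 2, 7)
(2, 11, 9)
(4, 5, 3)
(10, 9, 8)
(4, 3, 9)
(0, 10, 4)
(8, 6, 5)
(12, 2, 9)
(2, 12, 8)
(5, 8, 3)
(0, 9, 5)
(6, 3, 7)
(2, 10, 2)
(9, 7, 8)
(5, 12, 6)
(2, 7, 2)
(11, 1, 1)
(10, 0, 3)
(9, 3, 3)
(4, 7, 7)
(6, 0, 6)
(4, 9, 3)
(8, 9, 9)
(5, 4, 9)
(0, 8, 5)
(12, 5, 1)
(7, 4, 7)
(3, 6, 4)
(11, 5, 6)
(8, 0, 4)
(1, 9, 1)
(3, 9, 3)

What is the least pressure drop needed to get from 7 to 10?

15 kPa

Running Dijkstra from 7:
7: 0
4: 7  (via 7)
5: 10  (via 4)
9: 10  (via 4)
0: 11  (via 5)
3: 13  (via 9)
8: 13  (via 5)
10: 15  (via 0)
Shortest route: 7–4–5–0–10 = 15 kPa.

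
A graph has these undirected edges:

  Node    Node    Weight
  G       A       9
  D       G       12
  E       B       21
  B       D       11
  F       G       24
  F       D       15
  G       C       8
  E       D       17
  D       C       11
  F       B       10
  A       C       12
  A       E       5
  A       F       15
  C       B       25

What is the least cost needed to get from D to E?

17

Settle nodes by increasing distance from D:
D: 0
B: 11  (via D)
C: 11  (via D)
G: 12  (via D)
F: 15  (via D)
E: 17  (via D)
Shortest route: D–E = 17.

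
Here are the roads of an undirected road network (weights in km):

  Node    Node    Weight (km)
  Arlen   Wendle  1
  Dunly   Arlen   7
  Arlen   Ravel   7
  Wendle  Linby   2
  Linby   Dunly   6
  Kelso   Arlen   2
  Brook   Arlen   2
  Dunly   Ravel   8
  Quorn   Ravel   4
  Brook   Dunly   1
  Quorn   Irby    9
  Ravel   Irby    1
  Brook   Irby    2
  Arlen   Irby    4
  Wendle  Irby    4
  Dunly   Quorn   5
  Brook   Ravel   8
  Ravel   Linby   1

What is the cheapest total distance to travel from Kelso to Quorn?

Compare a few routes:
Kelso–Arlen–Brook–Dunly–Quorn: 2+2+1+5 = 10
Kelso–Arlen–Irby–Ravel–Quorn: 2+4+1+4 = 11
The minimum is 10 km via Kelso–Arlen–Brook–Dunly–Quorn.

10 km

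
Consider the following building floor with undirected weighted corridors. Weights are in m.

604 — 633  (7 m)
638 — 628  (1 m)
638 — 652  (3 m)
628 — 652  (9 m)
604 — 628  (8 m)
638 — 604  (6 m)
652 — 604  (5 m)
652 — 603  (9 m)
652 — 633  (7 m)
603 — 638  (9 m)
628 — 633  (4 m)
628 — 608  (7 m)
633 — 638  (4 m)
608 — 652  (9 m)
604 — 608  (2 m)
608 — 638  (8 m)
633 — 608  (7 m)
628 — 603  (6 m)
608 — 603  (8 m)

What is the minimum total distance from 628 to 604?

Running Dijkstra from 628:
628: 0
638: 1  (via 628)
652: 4  (via 638)
633: 4  (via 628)
603: 6  (via 628)
608: 7  (via 628)
604: 7  (via 638)
Shortest route: 628 → 638 → 604 = 7 m.

7 m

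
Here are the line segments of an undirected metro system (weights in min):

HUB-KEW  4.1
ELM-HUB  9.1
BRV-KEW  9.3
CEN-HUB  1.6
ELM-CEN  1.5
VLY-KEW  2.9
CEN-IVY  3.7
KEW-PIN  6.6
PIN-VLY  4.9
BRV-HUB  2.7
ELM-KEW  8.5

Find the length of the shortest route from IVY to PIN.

16 min

Shortest distances from IVY:
IVY: 0
CEN: 3.7  (via IVY)
ELM: 5.2  (via CEN)
HUB: 5.3  (via CEN)
BRV: 8  (via HUB)
KEW: 9.4  (via HUB)
VLY: 12.3  (via KEW)
PIN: 16  (via KEW)
Shortest route: IVY–CEN–HUB–KEW–PIN = 16 min.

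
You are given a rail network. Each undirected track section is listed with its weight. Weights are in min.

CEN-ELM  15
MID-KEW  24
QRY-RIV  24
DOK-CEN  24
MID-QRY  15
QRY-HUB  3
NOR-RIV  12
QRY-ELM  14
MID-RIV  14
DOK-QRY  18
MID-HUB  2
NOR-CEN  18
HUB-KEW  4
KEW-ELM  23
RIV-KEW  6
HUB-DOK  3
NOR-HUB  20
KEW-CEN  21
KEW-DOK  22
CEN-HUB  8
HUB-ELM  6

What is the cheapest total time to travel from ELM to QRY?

Candidate routes:
ELM - HUB - QRY: 6+3 = 9
ELM - QRY: 14 = 14
The minimum is 9 min via ELM - HUB - QRY.

9 min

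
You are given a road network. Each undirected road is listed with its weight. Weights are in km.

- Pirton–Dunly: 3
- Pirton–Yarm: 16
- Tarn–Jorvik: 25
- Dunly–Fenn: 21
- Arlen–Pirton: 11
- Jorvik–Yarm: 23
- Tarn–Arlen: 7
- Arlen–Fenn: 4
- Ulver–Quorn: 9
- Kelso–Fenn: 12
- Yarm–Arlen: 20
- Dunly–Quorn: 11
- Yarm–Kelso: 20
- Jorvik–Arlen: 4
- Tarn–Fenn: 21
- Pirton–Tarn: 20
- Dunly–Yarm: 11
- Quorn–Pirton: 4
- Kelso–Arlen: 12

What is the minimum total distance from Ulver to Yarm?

Running Dijkstra from Ulver:
Ulver: 0
Quorn: 9  (via Ulver)
Pirton: 13  (via Quorn)
Dunly: 16  (via Pirton)
Arlen: 24  (via Pirton)
Yarm: 27  (via Dunly)
Shortest route: Ulver–Quorn–Pirton–Dunly–Yarm = 27 km.

27 km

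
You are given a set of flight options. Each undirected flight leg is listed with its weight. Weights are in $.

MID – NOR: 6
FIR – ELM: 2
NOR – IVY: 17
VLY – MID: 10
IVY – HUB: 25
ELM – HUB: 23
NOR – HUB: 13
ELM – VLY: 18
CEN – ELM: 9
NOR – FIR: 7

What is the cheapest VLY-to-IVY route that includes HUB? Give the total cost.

$54

Shortest VLY→HUB: VLY–MID–NOR–HUB = 29
Shortest HUB→IVY: HUB–IVY = 25
Total via HUB: 29 + 25 = $54.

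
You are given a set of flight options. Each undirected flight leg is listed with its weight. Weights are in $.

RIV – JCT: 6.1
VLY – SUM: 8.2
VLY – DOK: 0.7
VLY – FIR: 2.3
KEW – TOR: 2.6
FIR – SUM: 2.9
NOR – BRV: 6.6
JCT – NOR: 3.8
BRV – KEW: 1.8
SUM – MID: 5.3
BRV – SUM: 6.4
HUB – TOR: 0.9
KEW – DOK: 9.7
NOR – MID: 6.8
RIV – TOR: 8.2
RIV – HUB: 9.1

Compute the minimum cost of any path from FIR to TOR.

Shortest distances from FIR:
FIR: 0
VLY: 2.3  (via FIR)
SUM: 2.9  (via FIR)
DOK: 3  (via VLY)
MID: 8.2  (via SUM)
BRV: 9.3  (via SUM)
KEW: 11.1  (via BRV)
TOR: 13.7  (via KEW)
Shortest route: FIR–SUM–BRV–KEW–TOR = $13.7.

$13.7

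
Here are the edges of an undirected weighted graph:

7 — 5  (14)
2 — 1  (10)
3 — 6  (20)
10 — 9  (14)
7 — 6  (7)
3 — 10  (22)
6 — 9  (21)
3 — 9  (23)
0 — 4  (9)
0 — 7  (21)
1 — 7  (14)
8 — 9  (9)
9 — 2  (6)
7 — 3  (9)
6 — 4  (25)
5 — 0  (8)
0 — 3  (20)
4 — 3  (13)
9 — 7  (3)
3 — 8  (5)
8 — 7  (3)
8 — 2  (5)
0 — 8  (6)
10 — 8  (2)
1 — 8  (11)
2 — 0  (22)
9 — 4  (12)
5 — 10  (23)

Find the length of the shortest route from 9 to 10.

Settle nodes by increasing distance from 9:
9: 0
7: 3  (via 9)
2: 6  (via 9)
8: 6  (via 7)
10: 8  (via 8)
Shortest route: 9–7–8–10 = 8.

8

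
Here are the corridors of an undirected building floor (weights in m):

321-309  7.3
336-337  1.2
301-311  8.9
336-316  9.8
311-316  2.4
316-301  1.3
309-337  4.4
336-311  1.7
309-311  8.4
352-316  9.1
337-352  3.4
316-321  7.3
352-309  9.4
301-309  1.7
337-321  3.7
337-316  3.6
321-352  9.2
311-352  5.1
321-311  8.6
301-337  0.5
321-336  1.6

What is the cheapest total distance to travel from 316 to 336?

3 m

Compare a few routes:
316 → 337 → 336: 3.6+1.2 = 4.8
316 → 301 → 337 → 336: 1.3+0.5+1.2 = 3
316 → 301 → 337 → 321 → 336: 1.3+0.5+3.7+1.6 = 7.1
316 → 311 → 336: 2.4+1.7 = 4.1
Cheapest is 316 → 301 → 337 → 336 at 3 m.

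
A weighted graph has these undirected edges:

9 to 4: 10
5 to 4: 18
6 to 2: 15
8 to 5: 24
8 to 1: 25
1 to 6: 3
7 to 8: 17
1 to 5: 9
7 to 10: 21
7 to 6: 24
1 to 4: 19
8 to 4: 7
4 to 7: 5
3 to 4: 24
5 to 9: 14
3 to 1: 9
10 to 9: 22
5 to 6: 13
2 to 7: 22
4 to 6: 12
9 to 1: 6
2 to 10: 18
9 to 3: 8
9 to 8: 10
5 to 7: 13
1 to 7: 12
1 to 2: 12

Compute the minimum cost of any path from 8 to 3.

Enumerating some paths:
8 → 9 → 1 → 3: 10+6+9 = 25
8 → 9 → 3: 10+8 = 18
The minimum is 18 via 8 → 9 → 3.

18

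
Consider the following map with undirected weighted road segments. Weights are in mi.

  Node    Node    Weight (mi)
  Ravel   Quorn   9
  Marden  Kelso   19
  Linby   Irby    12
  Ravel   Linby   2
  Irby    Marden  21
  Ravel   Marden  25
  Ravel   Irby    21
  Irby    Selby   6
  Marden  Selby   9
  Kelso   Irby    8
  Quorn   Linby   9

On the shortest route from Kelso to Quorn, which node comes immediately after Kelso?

Enumerating some paths:
Kelso - Irby - Linby - Ravel - Quorn: 8+12+2+9 = 31
Kelso - Irby - Linby - Quorn: 8+12+9 = 29
Kelso - Irby - Ravel - Quorn: 8+21+9 = 38
Cheapest is Kelso - Irby - Linby - Quorn at 29 mi.
So from Kelso the first move is to Irby.

Irby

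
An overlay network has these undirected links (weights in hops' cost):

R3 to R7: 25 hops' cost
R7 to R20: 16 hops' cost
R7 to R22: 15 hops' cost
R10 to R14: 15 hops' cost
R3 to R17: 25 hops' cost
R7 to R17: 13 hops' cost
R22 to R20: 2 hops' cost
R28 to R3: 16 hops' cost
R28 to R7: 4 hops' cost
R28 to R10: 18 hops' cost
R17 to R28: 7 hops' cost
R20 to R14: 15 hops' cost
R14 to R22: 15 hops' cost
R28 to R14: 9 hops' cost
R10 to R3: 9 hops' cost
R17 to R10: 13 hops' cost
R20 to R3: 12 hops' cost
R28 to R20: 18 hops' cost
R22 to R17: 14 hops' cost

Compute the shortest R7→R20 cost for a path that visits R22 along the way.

17 hops' cost

Best R7 to R22: R7 → R22 costing 15
Shortest R22→R20: R22 → R20 = 2
Total via R22: 15 + 2 = 17 hops' cost.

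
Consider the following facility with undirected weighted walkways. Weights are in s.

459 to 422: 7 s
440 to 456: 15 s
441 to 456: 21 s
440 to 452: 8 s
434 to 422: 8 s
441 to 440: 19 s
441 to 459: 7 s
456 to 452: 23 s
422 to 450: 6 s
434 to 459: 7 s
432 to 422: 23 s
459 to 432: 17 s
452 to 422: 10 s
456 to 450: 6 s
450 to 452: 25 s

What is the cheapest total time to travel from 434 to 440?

Settle nodes by increasing distance from 434:
434: 0
459: 7  (via 434)
422: 8  (via 434)
441: 14  (via 459)
450: 14  (via 422)
452: 18  (via 422)
456: 20  (via 450)
432: 24  (via 459)
440: 26  (via 452)
Shortest route: 434 → 422 → 452 → 440 = 26 s.

26 s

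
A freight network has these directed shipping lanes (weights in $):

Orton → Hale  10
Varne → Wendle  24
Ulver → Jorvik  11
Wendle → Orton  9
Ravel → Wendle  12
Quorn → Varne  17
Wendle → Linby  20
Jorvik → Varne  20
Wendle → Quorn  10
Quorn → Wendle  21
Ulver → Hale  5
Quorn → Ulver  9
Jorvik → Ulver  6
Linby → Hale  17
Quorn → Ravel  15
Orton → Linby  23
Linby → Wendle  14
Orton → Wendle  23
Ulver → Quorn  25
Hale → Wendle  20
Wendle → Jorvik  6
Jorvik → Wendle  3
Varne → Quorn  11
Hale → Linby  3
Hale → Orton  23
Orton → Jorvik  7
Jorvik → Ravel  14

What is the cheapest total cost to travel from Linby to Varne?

Shortest distances from Linby:
Linby: 0
Wendle: 14  (via Linby)
Hale: 17  (via Linby)
Jorvik: 20  (via Wendle)
Orton: 23  (via Wendle)
Quorn: 24  (via Wendle)
Ulver: 26  (via Jorvik)
Ravel: 34  (via Jorvik)
Varne: 40  (via Jorvik)
Shortest route: Linby → Wendle → Jorvik → Varne = $40.

$40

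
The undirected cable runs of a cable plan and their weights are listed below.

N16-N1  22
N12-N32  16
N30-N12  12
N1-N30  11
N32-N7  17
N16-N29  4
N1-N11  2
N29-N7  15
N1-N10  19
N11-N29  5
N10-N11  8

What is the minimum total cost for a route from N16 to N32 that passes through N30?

50

Shortest N16→N30: N16–N29–N11–N1–N30 = 22
Shortest N30→N32: N30–N12–N32 = 28
Total via N30: 22 + 28 = 50.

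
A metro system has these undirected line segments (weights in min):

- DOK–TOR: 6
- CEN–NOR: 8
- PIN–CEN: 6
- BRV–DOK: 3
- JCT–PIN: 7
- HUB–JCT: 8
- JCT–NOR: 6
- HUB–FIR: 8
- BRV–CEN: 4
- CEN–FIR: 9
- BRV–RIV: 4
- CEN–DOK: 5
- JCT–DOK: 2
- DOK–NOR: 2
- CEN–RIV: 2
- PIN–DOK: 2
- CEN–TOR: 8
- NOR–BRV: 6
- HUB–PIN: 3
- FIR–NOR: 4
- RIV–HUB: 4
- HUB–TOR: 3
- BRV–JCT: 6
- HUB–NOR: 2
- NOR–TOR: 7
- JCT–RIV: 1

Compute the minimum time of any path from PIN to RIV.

5 min

Running Dijkstra from PIN:
PIN: 0
DOK: 2  (via PIN)
HUB: 3  (via PIN)
NOR: 4  (via DOK)
JCT: 4  (via DOK)
RIV: 5  (via JCT)
Shortest route: PIN–DOK–JCT–RIV = 5 min.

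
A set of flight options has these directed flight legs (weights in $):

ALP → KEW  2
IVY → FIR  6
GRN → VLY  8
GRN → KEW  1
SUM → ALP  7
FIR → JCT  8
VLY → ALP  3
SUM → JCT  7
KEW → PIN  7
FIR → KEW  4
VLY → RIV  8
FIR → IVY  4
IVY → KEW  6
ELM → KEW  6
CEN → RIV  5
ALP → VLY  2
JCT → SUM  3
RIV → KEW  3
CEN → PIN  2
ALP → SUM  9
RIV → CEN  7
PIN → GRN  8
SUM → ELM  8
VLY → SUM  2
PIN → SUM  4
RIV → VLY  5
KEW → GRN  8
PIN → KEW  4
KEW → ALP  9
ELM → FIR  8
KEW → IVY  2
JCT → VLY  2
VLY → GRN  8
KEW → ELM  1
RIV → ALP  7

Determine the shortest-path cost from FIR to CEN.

Settle nodes by increasing distance from FIR:
FIR: 0
IVY: 4  (via FIR)
KEW: 4  (via FIR)
ELM: 5  (via KEW)
JCT: 8  (via FIR)
VLY: 10  (via JCT)
PIN: 11  (via KEW)
SUM: 11  (via JCT)
GRN: 12  (via KEW)
ALP: 13  (via KEW)
RIV: 18  (via VLY)
CEN: 25  (via RIV)
Shortest route: FIR–JCT–VLY–RIV–CEN = $25.

$25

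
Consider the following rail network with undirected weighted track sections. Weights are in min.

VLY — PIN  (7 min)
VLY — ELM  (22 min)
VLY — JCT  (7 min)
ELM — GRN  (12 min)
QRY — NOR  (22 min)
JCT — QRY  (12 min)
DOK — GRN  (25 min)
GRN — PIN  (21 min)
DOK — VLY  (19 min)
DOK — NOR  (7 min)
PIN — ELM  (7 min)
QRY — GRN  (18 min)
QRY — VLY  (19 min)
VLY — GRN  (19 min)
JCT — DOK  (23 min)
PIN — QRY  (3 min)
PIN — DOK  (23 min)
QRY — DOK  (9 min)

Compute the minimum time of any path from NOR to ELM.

26 min

Compare a few routes:
NOR - DOK - QRY - PIN - ELM: 7+9+3+7 = 26
NOR - DOK - PIN - ELM: 7+23+7 = 37
NOR - DOK - VLY - PIN - ELM: 7+19+7+7 = 40
NOR - QRY - PIN - ELM: 22+3+7 = 32
The minimum is 26 min via NOR - DOK - QRY - PIN - ELM.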